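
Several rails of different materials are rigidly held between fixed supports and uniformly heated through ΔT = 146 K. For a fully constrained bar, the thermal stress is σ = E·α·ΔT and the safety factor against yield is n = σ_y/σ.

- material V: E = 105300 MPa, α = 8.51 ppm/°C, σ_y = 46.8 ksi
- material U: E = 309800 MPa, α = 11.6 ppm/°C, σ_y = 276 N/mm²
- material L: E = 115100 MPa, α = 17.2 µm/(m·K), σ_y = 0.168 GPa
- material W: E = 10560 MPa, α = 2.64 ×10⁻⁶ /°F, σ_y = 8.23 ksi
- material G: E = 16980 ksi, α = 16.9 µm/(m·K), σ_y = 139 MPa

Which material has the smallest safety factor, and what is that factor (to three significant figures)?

material G, n = 0.481

In consistent units (E in GPa, α in ×10⁻⁶/K, σ_y in MPa):
  material V: E = 105.3, α = 8.51, σ_y = 322.7 → σ = 131 MPa, n = 2.47
  material U: E = 309.8, α = 11.6, σ_y = 276.0 → σ = 525 MPa, n = 0.526
  material L: E = 115.1, α = 17.2, σ_y = 168.0 → σ = 289 MPa, n = 0.581
  material W: E = 10.56, α = 4.75, σ_y = 56.74 → σ = 7.33 MPa, n = 7.75
  material G: E = 117.1, α = 16.9, σ_y = 139.0 → σ = 289 MPa, n = 0.481
Smallest n: material G with n = 0.481.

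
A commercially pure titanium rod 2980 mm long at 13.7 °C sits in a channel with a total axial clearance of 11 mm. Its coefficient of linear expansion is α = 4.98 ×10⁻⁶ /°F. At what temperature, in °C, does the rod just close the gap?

425 °C

α = 4.98×10⁻⁶/°F × 9/5 = 8.96×10⁻⁶/K.
α·L₀·ΔT = 11.0 mm ⇒ ΔT = 11.0 / (8.96×10⁻⁶ × 2980.0) = 411.8 K.
T = 13.7 + 411.8 = 425.5 °C.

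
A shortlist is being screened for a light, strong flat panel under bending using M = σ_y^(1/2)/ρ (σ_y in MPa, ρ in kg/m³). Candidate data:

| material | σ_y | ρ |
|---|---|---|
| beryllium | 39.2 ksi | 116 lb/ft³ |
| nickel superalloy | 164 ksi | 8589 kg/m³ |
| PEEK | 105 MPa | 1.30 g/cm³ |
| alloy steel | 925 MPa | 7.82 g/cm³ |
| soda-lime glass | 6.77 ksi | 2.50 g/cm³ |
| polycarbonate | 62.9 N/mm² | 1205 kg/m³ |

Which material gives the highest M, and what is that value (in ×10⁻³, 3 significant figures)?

beryllium, M = 8.85×10⁻³

In SI units:
  beryllium: σ_y = 270.3 MPa, ρ = 1858 kg/m³
  nickel superalloy: σ_y = 1131 MPa, ρ = 8589 kg/m³
  PEEK: σ_y = 105.0 MPa, ρ = 1300 kg/m³
  alloy steel: σ_y = 925.0 MPa, ρ = 7820 kg/m³
  soda-lime glass: σ_y = 46.68 MPa, ρ = 2500 kg/m³
  polycarbonate: σ_y = 62.90 MPa, ρ = 1205 kg/m³
  beryllium: M = 8.85×10⁻³
  PEEK: M = 7.88×10⁻³
  polycarbonate: M = 6.58×10⁻³
  nickel superalloy: M = 3.92×10⁻³
  alloy steel: M = 3.89×10⁻³
  soda-lime glass: M = 2.73×10⁻³
Beryllium ranks first.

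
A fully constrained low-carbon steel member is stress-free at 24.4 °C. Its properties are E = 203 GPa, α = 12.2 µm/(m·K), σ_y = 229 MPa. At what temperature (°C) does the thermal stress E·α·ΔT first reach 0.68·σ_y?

87.3 °C

E·α·ΔT = 155.7 MPa ⇒ ΔT = 155.7 / (203.0×10³ × 12.2×10⁻⁶) = 62.88 K.
T = 24.4 + 62.88 = 87.28 °C.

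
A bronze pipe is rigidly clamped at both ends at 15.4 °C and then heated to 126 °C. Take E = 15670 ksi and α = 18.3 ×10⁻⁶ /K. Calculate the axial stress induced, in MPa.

E = 15670 ksi = 108.0 GPa.
ΔT = 110.6 K. Constrained thermal stress σ = E·α·ΔT = 108.0×10³ MPa × 18.3×10⁻⁶ × 110.6 = 219 MPa (compressive).

219 MPa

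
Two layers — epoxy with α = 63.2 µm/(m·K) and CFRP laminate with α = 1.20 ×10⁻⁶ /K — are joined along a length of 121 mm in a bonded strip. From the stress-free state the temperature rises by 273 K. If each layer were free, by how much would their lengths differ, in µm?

2050 µm

Δα = |63.2 − 1.20|×10⁻⁶/K = 62.0×10⁻⁶/K.
ΔL_mismatch = Δα·L·ΔT = 62.0×10⁻⁶ × 121.0 mm × 273.0 K = 2050 µm.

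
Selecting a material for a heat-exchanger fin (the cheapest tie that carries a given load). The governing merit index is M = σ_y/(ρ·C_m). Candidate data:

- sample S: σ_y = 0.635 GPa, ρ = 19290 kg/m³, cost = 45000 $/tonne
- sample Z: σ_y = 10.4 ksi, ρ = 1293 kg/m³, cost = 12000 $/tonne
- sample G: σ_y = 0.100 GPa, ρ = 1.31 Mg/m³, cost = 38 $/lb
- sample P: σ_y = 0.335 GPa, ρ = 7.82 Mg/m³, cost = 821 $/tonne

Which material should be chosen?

sample P

Convert each candidate to consistent units, then evaluate M:
  sample S: σ_y = 635.0 MPa, ρ = 19290 kg/m³, cost = 45.00 $/kg
  sample Z: σ_y = 71.71 MPa, ρ = 1293 kg/m³, cost = 12.00 $/kg
  sample G: σ_y = 100.0 MPa, ρ = 1310 kg/m³, cost = 83.77 $/kg
  sample P: σ_y = 335.0 MPa, ρ = 7820 kg/m³, cost = 0.8210 $/kg
  sample P: M = 52.2 kN·m per $
  sample Z: M = 4.62 kN·m per $
  sample G: M = 0.911 kN·m per $
  sample S: M = 0.732 kN·m per $
Highest index: sample P.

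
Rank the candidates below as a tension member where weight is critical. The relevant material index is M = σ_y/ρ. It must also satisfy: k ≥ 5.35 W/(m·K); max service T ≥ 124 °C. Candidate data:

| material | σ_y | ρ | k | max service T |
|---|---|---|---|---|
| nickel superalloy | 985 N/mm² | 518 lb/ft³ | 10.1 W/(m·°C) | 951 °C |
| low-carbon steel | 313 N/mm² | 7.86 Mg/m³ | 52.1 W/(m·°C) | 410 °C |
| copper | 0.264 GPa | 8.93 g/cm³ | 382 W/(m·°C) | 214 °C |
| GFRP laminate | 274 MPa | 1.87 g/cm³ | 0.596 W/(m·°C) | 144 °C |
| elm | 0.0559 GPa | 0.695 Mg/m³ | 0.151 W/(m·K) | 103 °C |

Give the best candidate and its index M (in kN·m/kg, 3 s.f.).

Screen on constraints: k ≥ 5.35 W/(m·K); max service T ≥ 124 °C. Survivors: nickel superalloy, low-carbon steel, copper.
Normalizing units and computing the index:
  nickel superalloy: σ_y = 985.0 MPa, ρ = 8298 kg/m³
  low-carbon steel: σ_y = 313.0 MPa, ρ = 7860 kg/m³
  copper: σ_y = 264.0 MPa, ρ = 8930 kg/m³
  nickel superalloy: M = 119 kN·m/kg
  low-carbon steel: M = 39.8 kN·m/kg
  copper: M = 29.6 kN·m/kg
Highest index: nickel superalloy.

nickel superalloy, M = 119 kN·m/kg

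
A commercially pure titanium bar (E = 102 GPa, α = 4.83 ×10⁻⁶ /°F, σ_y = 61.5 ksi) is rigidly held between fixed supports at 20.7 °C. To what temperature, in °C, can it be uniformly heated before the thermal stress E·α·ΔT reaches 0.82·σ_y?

α = 4.83×10⁻⁶/°F × 9/5 = 8.69×10⁻⁶/K.
σ_y = 61.5 ksi = 424.0 MPa.
E·α·ΔT = 347.7 MPa ⇒ ΔT = 347.7 / (102.0×10³ × 8.69×10⁻⁶) = 392.1 K.
T = 20.7 + 392.1 = 412.8 °C.

413 °C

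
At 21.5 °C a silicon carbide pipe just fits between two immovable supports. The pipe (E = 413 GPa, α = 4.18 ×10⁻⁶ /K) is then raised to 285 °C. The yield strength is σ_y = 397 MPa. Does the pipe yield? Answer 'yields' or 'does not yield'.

yields

ΔT = 263.5 K. Constrained thermal stress σ = E·α·ΔT = 413.0×10³ MPa × 4.18×10⁻⁶ × 263.5 = 455 MPa (compressive).
Compare to σ_y = 397 MPa: σ ≥ σ_y, so it yields.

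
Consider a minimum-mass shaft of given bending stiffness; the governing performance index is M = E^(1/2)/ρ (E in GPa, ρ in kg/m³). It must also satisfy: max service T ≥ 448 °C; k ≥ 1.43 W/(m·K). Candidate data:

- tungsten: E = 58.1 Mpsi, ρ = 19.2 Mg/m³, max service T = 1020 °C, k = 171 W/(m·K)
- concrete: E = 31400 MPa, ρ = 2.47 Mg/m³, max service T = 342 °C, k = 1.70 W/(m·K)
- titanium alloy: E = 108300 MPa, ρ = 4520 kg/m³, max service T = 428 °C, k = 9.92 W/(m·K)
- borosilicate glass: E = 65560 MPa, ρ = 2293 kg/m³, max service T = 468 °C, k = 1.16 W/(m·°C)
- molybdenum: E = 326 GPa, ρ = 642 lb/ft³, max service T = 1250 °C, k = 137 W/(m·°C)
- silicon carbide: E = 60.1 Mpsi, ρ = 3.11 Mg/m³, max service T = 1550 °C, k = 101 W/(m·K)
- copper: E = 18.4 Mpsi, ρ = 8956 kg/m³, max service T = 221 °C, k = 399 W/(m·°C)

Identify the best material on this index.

Screen on constraints: max service T ≥ 448 °C; k ≥ 1.43 W/(m·K). Survivors: tungsten, molybdenum, silicon carbide.
Putting every candidate on a common basis:
  tungsten: E = 400.6 GPa, ρ = 19200 kg/m³
  molybdenum: E = 326.0 GPa, ρ = 10280 kg/m³
  silicon carbide: E = 414.4 GPa, ρ = 3110 kg/m³
  silicon carbide: M = 6.55×10⁻³
  molybdenum: M = 1.76×10⁻³
  tungsten: M = 1.04×10⁻³
Silicon carbide has the largest M.

silicon carbide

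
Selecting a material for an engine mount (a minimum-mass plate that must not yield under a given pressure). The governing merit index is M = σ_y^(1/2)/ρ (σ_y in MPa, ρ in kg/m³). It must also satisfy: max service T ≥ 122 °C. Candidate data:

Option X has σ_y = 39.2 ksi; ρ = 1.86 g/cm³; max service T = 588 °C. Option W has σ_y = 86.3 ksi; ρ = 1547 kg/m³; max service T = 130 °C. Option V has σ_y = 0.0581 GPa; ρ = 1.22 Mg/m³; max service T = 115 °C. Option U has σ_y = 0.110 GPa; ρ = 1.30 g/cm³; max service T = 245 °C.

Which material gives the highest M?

Screen on constraints: max service T ≥ 122 °C. Survivors: option X, option W, option U.
Convert each candidate to consistent units, then evaluate M:
  option X: σ_y = 270.3 MPa, ρ = 1860 kg/m³
  option W: σ_y = 595.0 MPa, ρ = 1547 kg/m³
  option U: σ_y = 110.0 MPa, ρ = 1300 kg/m³
  option W: M = 15.8×10⁻³
  option X: M = 8.84×10⁻³
  option U: M = 8.07×10⁻³
The maximum is for option W.

option W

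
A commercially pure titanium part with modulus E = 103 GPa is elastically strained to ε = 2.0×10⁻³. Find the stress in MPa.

σ = E·ε = 103000 MPa × 2.0×10⁻³ = 206 MPa.

206 MPa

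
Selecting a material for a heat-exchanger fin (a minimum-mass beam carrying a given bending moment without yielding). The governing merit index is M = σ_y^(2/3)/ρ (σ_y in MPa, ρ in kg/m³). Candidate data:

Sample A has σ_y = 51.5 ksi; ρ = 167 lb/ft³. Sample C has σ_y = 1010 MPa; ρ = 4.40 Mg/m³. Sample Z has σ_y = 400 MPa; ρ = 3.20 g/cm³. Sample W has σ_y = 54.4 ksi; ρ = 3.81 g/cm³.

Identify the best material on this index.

Normalizing units and computing the index:
  sample A: σ_y = 355.1 MPa, ρ = 2675 kg/m³
  sample C: σ_y = 1010 MPa, ρ = 4400 kg/m³
  sample Z: σ_y = 400.0 MPa, ρ = 3200 kg/m³
  sample W: σ_y = 375.1 MPa, ρ = 3810 kg/m³
  sample C: M = 22.9×10⁻³
  sample A: M = 18.7×10⁻³
  sample Z: M = 17.0×10⁻³
  sample W: M = 13.7×10⁻³
Sample C ranks first.

sample C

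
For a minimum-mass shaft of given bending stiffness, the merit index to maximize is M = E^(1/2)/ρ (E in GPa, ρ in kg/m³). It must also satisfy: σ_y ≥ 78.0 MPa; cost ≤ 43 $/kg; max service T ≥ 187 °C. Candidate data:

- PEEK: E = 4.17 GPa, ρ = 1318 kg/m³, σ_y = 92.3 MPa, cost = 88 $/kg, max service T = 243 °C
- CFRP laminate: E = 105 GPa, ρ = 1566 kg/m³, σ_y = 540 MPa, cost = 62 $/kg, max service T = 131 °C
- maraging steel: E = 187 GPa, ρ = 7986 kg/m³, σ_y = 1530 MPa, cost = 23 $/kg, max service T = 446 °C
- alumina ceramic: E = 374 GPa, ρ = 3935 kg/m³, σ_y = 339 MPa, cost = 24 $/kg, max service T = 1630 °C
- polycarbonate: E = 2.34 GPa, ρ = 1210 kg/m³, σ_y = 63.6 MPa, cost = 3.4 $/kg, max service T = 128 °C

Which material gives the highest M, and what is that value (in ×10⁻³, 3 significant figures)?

Screen on constraints: σ_y ≥ 78.0 MPa; cost ≤ 43 $/kg; max service T ≥ 187 °C. Survivors: maraging steel, alumina ceramic.
Per-candidate index values:
  alumina ceramic: M = 4.91×10⁻³
  maraging steel: M = 1.71×10⁻³
Alumina ceramic has the largest M.

alumina ceramic, M = 4.91×10⁻³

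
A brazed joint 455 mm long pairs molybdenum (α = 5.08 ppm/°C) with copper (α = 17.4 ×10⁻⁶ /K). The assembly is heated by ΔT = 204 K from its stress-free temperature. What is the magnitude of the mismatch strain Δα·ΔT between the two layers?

2.51×10⁻³

Δα = |5.08 − 17.4|×10⁻⁶/K = 12.3×10⁻⁶/K.
Mismatch strain = Δα·ΔT = 12.3×10⁻⁶ × 204.0 = 2.51×10⁻³.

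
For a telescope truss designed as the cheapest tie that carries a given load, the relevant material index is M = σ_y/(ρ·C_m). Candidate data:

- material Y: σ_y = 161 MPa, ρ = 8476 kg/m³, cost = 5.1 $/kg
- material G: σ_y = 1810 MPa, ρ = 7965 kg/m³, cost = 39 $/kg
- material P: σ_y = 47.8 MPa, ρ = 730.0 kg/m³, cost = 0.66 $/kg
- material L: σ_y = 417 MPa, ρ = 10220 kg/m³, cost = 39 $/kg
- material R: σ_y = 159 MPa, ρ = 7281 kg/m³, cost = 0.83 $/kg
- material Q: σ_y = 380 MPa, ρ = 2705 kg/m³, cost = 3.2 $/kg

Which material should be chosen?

Computing M directly (units already consistent):
  material P: M = 99.2 kN·m per $
  material Q: M = 43.9 kN·m per $
  material R: M = 26.3 kN·m per $
  material G: M = 5.83 kN·m per $
  material Y: M = 3.72 kN·m per $
  material L: M = 1.05 kN·m per $
Highest index: material P.

material P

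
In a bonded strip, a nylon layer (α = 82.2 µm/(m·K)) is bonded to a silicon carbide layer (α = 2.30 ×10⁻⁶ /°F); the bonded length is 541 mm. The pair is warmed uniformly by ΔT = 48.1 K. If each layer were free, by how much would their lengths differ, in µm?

2030 µm

silicon carbide: α = 2.30×10⁻⁶/°F × 9/5 = 4.14×10⁻⁶/K.
Δα = |82.2 − 4.14|×10⁻⁶/K = 78.1×10⁻⁶/K.
ΔL_mismatch = Δα·L·ΔT = 78.1×10⁻⁶ × 541.0 mm × 48.1 K = 2030 µm.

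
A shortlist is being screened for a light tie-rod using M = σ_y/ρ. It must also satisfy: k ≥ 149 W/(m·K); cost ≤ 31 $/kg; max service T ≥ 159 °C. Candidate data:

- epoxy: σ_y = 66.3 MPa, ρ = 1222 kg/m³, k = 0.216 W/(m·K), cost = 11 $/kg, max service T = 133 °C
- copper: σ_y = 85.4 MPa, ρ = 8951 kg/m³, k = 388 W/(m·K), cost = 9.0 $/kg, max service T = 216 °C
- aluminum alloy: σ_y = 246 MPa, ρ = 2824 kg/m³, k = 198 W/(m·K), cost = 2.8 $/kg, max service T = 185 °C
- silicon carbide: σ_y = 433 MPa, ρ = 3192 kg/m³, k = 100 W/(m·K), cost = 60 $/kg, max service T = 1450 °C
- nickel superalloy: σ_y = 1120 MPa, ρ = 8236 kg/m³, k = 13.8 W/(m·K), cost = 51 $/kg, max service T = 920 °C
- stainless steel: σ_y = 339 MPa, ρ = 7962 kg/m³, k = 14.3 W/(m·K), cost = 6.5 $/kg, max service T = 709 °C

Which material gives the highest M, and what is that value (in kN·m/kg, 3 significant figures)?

aluminum alloy, M = 87.1 kN·m/kg

Screen on constraints: k ≥ 149 W/(m·K); cost ≤ 31 $/kg; max service T ≥ 159 °C. Survivors: copper, aluminum alloy.
Per-candidate index values:
  aluminum alloy: M = 87.1 kN·m/kg
  copper: M = 9.54 kN·m/kg
The maximum is for aluminum alloy.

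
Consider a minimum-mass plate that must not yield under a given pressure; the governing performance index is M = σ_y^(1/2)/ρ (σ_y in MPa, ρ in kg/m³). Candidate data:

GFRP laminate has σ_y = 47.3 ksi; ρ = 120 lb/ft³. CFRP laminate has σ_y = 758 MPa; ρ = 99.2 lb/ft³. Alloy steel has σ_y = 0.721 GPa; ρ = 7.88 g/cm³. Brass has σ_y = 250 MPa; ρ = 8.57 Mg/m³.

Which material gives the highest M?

In SI units:
  GFRP laminate: σ_y = 326.1 MPa, ρ = 1922 kg/m³
  CFRP laminate: σ_y = 758.0 MPa, ρ = 1589 kg/m³
  alloy steel: σ_y = 721.0 MPa, ρ = 7880 kg/m³
  brass: σ_y = 250.0 MPa, ρ = 8570 kg/m³
  CFRP laminate: M = 17.3×10⁻³
  GFRP laminate: M = 9.39×10⁻³
  alloy steel: M = 3.41×10⁻³
  brass: M = 1.84×10⁻³
CFRP laminate has the largest M.

CFRP laminate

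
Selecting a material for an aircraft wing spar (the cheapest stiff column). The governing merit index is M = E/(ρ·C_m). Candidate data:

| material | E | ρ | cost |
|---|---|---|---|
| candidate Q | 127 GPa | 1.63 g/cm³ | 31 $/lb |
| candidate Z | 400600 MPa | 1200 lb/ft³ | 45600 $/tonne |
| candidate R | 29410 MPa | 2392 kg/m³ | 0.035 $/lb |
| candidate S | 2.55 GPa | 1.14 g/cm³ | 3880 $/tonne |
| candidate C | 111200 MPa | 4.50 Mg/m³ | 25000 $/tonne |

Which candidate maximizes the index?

Convert each candidate to consistent units, then evaluate M:
  candidate Q: E = 127.0 GPa, ρ = 1630 kg/m³, cost = 68.34 $/kg
  candidate Z: E = 400.6 GPa, ρ = 19220 kg/m³, cost = 45.60 $/kg
  candidate R: E = 29.41 GPa, ρ = 2392 kg/m³, cost = 0.07716 $/kg
  candidate S: E = 2.550 GPa, ρ = 1140 kg/m³, cost = 3.880 $/kg
  candidate C: E = 111.2 GPa, ρ = 4500 kg/m³, cost = 25.00 $/kg
  candidate R: M = 159 MN·m per $
  candidate Q: M = 1.14 MN·m per $
  candidate C: M = 0.988 MN·m per $
  candidate S: M = 0.577 MN·m per $
  candidate Z: M = 0.457 MN·m per $
The maximum is for candidate R.

candidate R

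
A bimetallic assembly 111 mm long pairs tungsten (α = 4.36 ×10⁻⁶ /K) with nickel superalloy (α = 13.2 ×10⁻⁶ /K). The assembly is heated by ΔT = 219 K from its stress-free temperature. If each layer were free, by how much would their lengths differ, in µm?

Δα = |4.36 − 13.2|×10⁻⁶/K = 8.84×10⁻⁶/K.
ΔL_mismatch = Δα·L·ΔT = 8.84×10⁻⁶ × 111.0 mm × 219.0 K = 215 µm.

215 µm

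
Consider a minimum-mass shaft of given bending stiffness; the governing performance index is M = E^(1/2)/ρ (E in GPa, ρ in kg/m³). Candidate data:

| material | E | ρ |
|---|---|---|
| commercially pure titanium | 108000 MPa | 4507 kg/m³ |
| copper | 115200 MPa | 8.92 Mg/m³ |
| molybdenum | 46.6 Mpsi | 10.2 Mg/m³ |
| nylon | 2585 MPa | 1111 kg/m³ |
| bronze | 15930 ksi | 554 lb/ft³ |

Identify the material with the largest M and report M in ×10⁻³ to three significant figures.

commercially pure titanium, M = 2.31×10⁻³

In SI units:
  commercially pure titanium: E = 108.0 GPa, ρ = 4507 kg/m³
  copper: E = 115.2 GPa, ρ = 8920 kg/m³
  molybdenum: E = 321.3 GPa, ρ = 10200 kg/m³
  nylon: E = 2.585 GPa, ρ = 1111 kg/m³
  bronze: E = 109.8 GPa, ρ = 8874 kg/m³
  commercially pure titanium: M = 2.31×10⁻³
  molybdenum: M = 1.76×10⁻³
  nylon: M = 1.45×10⁻³
  copper: M = 1.20×10⁻³
  bronze: M = 1.18×10⁻³
Commercially pure titanium ranks first.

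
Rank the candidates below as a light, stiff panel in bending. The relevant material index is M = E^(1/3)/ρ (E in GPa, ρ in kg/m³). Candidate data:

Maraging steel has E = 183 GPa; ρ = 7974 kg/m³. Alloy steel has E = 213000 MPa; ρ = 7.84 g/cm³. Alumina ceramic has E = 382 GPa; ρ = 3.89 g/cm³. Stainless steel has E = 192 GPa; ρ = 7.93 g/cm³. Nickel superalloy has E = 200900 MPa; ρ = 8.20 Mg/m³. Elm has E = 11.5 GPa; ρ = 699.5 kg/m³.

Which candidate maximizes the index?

elm

After converting to SI:
  maraging steel: E = 183.0 GPa, ρ = 7974 kg/m³
  alloy steel: E = 213.0 GPa, ρ = 7840 kg/m³
  alumina ceramic: E = 382.0 GPa, ρ = 3890 kg/m³
  stainless steel: E = 192.0 GPa, ρ = 7930 kg/m³
  nickel superalloy: E = 200.9 GPa, ρ = 8200 kg/m³
  elm: E = 11.50 GPa, ρ = 699.5 kg/m³
  elm: M = 3.23×10⁻³
  alumina ceramic: M = 1.87×10⁻³
  alloy steel: M = 0.762×10⁻³
  stainless steel: M = 0.727×10⁻³
  nickel superalloy: M = 0.714×10⁻³
  maraging steel: M = 0.712×10⁻³
Elm ranks first.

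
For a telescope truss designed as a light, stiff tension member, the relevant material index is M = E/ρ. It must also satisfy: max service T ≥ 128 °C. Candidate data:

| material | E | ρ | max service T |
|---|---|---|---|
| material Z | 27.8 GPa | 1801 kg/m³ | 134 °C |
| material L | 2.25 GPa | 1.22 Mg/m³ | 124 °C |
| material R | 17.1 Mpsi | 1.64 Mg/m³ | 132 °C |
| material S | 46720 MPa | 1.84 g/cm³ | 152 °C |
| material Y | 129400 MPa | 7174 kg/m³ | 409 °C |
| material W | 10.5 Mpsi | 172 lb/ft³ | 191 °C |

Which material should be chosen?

Screen on constraints: max service T ≥ 128 °C. Survivors: material Z, material R, material S, material Y, material W.
Putting every candidate on a common basis:
  material Z: E = 27.80 GPa, ρ = 1801 kg/m³
  material R: E = 117.9 GPa, ρ = 1640 kg/m³
  material S: E = 46.72 GPa, ρ = 1840 kg/m³
  material Y: E = 129.4 GPa, ρ = 7174 kg/m³
  material W: E = 72.39 GPa, ρ = 2755 kg/m³
  material R: M = 71.9 MN·m/kg
  material W: M = 26.3 MN·m/kg
  material S: M = 25.4 MN·m/kg
  material Y: M = 18.0 MN·m/kg
  material Z: M = 15.4 MN·m/kg
Highest index: material R.

material R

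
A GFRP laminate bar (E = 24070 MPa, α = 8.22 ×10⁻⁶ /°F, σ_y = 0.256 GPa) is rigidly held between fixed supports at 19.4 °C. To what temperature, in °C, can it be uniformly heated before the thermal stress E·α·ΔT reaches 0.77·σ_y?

573 °C

E = 24070 MPa = 24.07 GPa.
α = 8.22×10⁻⁶/°F × 9/5 = 14.8×10⁻⁶/K.
σ_y = 0.256 GPa = 256.0 MPa.
E·α·ΔT = 197.1 MPa ⇒ ΔT = 197.1 / (24.07×10³ × 14.8×10⁻⁶) = 553.5 K.
T = 19.4 + 553.5 = 572.9 °C.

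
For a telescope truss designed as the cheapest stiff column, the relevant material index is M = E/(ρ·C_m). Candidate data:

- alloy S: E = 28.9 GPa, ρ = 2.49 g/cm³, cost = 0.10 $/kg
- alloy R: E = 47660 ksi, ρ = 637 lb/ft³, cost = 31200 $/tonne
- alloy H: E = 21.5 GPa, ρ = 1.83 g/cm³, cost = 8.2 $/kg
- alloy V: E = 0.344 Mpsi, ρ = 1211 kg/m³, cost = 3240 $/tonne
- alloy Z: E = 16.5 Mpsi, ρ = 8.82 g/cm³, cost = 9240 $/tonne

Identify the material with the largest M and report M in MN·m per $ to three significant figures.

Convert each candidate to consistent units, then evaluate M:
  alloy S: E = 28.90 GPa, ρ = 2490 kg/m³, cost = 0.1000 $/kg
  alloy R: E = 328.6 GPa, ρ = 10200 kg/m³, cost = 31.20 $/kg
  alloy H: E = 21.50 GPa, ρ = 1830 kg/m³, cost = 8.200 $/kg
  alloy V: E = 2.372 GPa, ρ = 1211 kg/m³, cost = 3.240 $/kg
  alloy Z: E = 113.8 GPa, ρ = 8820 kg/m³, cost = 9.240 $/kg
  alloy S: M = 116 MN·m per $
  alloy H: M = 1.43 MN·m per $
  alloy Z: M = 1.40 MN·m per $
  alloy R: M = 1.03 MN·m per $
  alloy V: M = 0.604 MN·m per $
Alloy S ranks first.

alloy S, M = 116 MN·m per $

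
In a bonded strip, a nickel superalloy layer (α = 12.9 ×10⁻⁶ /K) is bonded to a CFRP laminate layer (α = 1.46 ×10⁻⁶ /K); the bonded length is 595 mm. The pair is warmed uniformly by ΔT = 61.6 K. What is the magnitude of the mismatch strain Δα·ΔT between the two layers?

7.05×10⁻⁴

Δα = |12.9 − 1.46|×10⁻⁶/K = 11.4×10⁻⁶/K.
Mismatch strain = Δα·ΔT = 11.4×10⁻⁶ × 61.6 = 7.05×10⁻⁴.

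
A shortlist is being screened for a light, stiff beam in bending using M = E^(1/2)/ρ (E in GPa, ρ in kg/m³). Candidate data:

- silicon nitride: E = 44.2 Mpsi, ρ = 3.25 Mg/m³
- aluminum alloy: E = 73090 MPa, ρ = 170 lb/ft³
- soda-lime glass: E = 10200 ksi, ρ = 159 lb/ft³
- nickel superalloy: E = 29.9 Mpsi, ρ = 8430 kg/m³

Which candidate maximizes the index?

Convert each candidate to consistent units, then evaluate M:
  silicon nitride: E = 304.7 GPa, ρ = 3250 kg/m³
  aluminum alloy: E = 73.09 GPa, ρ = 2723 kg/m³
  soda-lime glass: E = 70.33 GPa, ρ = 2547 kg/m³
  nickel superalloy: E = 206.2 GPa, ρ = 8430 kg/m³
  silicon nitride: M = 5.37×10⁻³
  soda-lime glass: M = 3.29×10⁻³
  aluminum alloy: M = 3.14×10⁻³
  nickel superalloy: M = 1.70×10⁻³
Highest index: silicon nitride.

silicon nitride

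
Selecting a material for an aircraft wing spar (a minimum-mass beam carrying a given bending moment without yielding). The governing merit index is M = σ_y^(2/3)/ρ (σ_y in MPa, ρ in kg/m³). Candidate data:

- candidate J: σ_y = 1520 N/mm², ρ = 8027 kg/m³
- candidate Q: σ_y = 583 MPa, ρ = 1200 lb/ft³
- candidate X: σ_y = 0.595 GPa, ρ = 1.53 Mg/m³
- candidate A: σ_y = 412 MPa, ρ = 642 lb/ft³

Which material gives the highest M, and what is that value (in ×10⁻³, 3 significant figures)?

Normalizing units and computing the index:
  candidate J: σ_y = 1520 MPa, ρ = 8027 kg/m³
  candidate Q: σ_y = 583.0 MPa, ρ = 19220 kg/m³
  candidate X: σ_y = 595.0 MPa, ρ = 1530 kg/m³
  candidate A: σ_y = 412.0 MPa, ρ = 10280 kg/m³
  candidate X: M = 46.2×10⁻³
  candidate J: M = 16.5×10⁻³
  candidate A: M = 5.38×10⁻³
  candidate Q: M = 3.63×10⁻³
Highest index: candidate X.

candidate X, M = 46.2×10⁻³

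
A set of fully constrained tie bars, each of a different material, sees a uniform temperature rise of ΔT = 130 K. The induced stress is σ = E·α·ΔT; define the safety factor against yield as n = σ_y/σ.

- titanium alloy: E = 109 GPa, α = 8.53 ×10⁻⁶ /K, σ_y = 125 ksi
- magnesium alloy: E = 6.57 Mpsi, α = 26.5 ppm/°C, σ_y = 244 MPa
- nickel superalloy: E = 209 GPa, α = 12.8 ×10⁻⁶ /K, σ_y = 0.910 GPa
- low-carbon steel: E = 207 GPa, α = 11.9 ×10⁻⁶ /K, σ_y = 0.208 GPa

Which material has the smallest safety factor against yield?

In consistent units (E in GPa, α in ×10⁻⁶/K, σ_y in MPa):
  titanium alloy: E = 109.0, α = 8.53, σ_y = 861.8 → σ = 121 MPa, n = 7.13
  magnesium alloy: E = 45.30, α = 26.5, σ_y = 244.0 → σ = 156 MPa, n = 1.56
  nickel superalloy: E = 209.0, α = 12.8, σ_y = 910.0 → σ = 348 MPa, n = 2.62
  low-carbon steel: E = 207.0, α = 11.9, σ_y = 208.0 → σ = 320 MPa, n = 0.650
Low-carbon steel has the lowest safety factor, n = 0.650.

low-carbon steel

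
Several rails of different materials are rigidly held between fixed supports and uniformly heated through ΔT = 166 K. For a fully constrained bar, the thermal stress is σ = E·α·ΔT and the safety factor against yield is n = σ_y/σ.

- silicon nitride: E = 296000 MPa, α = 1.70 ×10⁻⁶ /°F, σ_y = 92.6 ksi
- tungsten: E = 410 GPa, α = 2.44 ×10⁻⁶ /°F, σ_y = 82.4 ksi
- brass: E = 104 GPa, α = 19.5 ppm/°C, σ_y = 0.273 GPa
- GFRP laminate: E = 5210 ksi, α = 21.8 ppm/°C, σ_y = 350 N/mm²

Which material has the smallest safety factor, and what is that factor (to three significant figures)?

brass, n = 0.811

Converting E to GPa, α to ×10⁻⁶/K, σ_y to MPa, then σ and n for each:
  silicon nitride: E = 296.0, α = 3.06, σ_y = 638.5 → σ = 150 MPa, n = 4.25
  tungsten: E = 410.0, α = 4.39, σ_y = 568.1 → σ = 299 MPa, n = 1.90
  brass: E = 104.0, α = 19.5, σ_y = 273.0 → σ = 337 MPa, n = 0.811
  GFRP laminate: E = 35.92, α = 21.8, σ_y = 350.0 → σ = 130 MPa, n = 2.69
Smallest n: brass with n = 0.811.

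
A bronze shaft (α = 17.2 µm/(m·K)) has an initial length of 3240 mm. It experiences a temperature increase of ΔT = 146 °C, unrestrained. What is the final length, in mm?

3248.1 mm

ΔL = α·L₀·ΔT = 17.2×10⁻⁶ × 3240 mm × 146.0 K = 8.14 mm.
L = L₀ + ΔL = 3240 + 8.14 = 3248.1 mm.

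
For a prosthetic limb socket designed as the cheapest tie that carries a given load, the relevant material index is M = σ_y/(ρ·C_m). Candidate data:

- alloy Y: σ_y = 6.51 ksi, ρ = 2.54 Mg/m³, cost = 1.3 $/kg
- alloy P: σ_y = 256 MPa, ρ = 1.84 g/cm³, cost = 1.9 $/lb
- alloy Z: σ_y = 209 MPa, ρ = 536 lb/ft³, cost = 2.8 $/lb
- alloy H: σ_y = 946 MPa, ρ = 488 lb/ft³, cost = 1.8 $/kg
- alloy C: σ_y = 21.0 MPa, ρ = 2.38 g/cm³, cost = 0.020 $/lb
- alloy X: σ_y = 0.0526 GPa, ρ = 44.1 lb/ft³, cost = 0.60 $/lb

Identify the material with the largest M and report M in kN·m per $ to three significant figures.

alloy C, M = 200 kN·m per $

After converting to SI:
  alloy Y: σ_y = 44.88 MPa, ρ = 2540 kg/m³, cost = 1.300 $/kg
  alloy P: σ_y = 256.0 MPa, ρ = 1840 kg/m³, cost = 4.189 $/kg
  alloy Z: σ_y = 209.0 MPa, ρ = 8586 kg/m³, cost = 6.173 $/kg
  alloy H: σ_y = 946.0 MPa, ρ = 7817 kg/m³, cost = 1.800 $/kg
  alloy C: σ_y = 21.00 MPa, ρ = 2380 kg/m³, cost = 0.04409 $/kg
  alloy X: σ_y = 52.60 MPa, ρ = 706.4 kg/m³, cost = 1.323 $/kg
  alloy C: M = 200 kN·m per $
  alloy H: M = 67.2 kN·m per $
  alloy X: M = 56.3 kN·m per $
  alloy P: M = 33.2 kN·m per $
  alloy Y: M = 13.6 kN·m per $
  alloy Z: M = 3.94 kN·m per $
Highest index: alloy C.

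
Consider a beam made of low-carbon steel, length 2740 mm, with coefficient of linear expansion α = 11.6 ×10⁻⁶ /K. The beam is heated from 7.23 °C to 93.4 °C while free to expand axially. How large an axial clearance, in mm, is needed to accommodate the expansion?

2.74 mm

ΔT = 93.4 − 7.23 = 86.17 K.
ΔL = α·L₀·ΔT = 11.6×10⁻⁶ × 2740 mm × 86.17 K = 2.74 mm.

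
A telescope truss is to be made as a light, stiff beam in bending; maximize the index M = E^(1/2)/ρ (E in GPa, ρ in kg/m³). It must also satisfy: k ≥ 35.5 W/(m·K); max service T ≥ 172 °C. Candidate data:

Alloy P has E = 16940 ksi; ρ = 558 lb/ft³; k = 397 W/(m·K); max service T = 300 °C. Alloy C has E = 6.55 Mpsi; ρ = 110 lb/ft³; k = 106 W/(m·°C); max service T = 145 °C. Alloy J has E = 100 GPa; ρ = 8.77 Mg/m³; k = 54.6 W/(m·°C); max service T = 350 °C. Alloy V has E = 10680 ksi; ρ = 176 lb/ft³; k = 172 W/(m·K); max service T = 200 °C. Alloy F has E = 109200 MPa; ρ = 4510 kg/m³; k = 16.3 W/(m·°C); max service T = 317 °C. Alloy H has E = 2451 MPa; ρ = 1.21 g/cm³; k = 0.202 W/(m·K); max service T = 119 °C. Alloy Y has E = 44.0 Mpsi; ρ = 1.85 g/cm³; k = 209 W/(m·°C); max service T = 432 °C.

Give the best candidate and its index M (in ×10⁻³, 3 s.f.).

Screen on constraints: k ≥ 35.5 W/(m·K); max service T ≥ 172 °C. Survivors: alloy P, alloy J, alloy V, alloy Y.
Convert each candidate to consistent units, then evaluate M:
  alloy P: E = 116.8 GPa, ρ = 8938 kg/m³
  alloy J: E = 100.0 GPa, ρ = 8770 kg/m³
  alloy V: E = 73.64 GPa, ρ = 2819 kg/m³
  alloy Y: E = 303.4 GPa, ρ = 1850 kg/m³
  alloy Y: M = 9.41×10⁻³
  alloy V: M = 3.04×10⁻³
  alloy P: M = 1.21×10⁻³
  alloy J: M = 1.14×10⁻³
Alloy Y has the largest M.

alloy Y, M = 9.41×10⁻³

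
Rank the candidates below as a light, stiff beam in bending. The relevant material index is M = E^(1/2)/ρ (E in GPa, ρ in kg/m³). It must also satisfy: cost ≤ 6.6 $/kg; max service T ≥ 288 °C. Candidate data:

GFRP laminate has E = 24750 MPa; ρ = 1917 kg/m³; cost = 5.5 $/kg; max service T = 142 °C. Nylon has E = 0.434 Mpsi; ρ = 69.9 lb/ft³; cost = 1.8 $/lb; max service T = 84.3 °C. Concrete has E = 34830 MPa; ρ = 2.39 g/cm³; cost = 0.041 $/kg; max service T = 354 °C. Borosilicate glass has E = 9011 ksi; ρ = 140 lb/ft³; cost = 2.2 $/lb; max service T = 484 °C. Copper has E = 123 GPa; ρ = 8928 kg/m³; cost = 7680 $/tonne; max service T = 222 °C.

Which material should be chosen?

borosilicate glass

Screen on constraints: cost ≤ 6.6 $/kg; max service T ≥ 288 °C. Survivors: concrete, borosilicate glass.
In SI units:
  concrete: E = 34.83 GPa, ρ = 2390 kg/m³
  borosilicate glass: E = 62.13 GPa, ρ = 2243 kg/m³
  borosilicate glass: M = 3.51×10⁻³
  concrete: M = 2.47×10⁻³
The maximum is for borosilicate glass.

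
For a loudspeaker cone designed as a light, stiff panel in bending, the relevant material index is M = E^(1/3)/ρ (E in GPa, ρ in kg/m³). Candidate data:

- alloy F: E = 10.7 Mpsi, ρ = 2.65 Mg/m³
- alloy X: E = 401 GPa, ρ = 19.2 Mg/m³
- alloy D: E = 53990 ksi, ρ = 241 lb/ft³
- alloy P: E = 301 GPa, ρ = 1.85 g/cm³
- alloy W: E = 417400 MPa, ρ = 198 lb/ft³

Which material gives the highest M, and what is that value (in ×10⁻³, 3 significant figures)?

alloy P, M = 3.62×10⁻³

Normalizing units and computing the index:
  alloy F: E = 73.77 GPa, ρ = 2650 kg/m³
  alloy X: E = 401.0 GPa, ρ = 19200 kg/m³
  alloy D: E = 372.2 GPa, ρ = 3860 kg/m³
  alloy P: E = 301.0 GPa, ρ = 1850 kg/m³
  alloy W: E = 417.4 GPa, ρ = 3172 kg/m³
  alloy P: M = 3.62×10⁻³
  alloy W: M = 2.36×10⁻³
  alloy D: M = 1.86×10⁻³
  alloy F: M = 1.58×10⁻³
  alloy X: M = 0.384×10⁻³
Alloy P has the largest M.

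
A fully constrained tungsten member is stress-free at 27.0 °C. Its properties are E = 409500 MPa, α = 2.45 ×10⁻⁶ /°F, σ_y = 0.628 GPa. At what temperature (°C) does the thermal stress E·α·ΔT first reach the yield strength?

375 °C

E = 409500 MPa = 409.5 GPa.
α = 2.45×10⁻⁶/°F × 9/5 = 4.41×10⁻⁶/K.
σ_y = 0.628 GPa = 628.0 MPa.
E·α·ΔT = 628.0 MPa ⇒ ΔT = 628.0 / (409.5×10³ × 4.41×10⁻⁶) = 347.8 K.
T = 27.0 + 347.8 = 374.8 °C.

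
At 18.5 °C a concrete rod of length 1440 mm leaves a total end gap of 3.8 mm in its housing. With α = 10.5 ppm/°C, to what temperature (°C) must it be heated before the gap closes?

α·L₀·ΔT = 3.8 mm ⇒ ΔT = 3.8 / (10.5×10⁻⁶ × 1440.0) = 251.3 K.
T = 18.5 + 251.3 = 269.8 °C.

270 °C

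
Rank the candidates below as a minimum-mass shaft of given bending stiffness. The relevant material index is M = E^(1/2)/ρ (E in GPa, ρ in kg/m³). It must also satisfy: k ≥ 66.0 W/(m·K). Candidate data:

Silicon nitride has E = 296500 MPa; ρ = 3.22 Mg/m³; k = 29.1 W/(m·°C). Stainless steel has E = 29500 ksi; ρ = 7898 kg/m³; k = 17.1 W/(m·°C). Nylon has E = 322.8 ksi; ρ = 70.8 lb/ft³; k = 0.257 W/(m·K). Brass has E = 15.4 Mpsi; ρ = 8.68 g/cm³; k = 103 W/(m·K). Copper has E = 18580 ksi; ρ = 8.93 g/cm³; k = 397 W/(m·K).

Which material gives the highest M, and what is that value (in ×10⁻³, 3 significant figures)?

copper, M = 1.27×10⁻³

Screen on constraints: k ≥ 66.0 W/(m·K). Survivors: brass, copper.
In SI units:
  brass: E = 106.2 GPa, ρ = 8680 kg/m³
  copper: E = 128.1 GPa, ρ = 8930 kg/m³
  copper: M = 1.27×10⁻³
  brass: M = 1.19×10⁻³
Copper has the largest M.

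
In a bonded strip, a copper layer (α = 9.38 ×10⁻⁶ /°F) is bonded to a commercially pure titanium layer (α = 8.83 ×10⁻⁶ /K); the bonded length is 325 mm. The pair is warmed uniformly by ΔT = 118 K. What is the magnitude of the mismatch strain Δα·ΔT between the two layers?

9.50×10⁻⁴

copper: α = 9.38×10⁻⁶/°F × 9/5 = 16.9×10⁻⁶/K.
Δα = |16.9 − 8.83|×10⁻⁶/K = 8.05×10⁻⁶/K.
Mismatch strain = Δα·ΔT = 8.05×10⁻⁶ × 118.0 = 9.50×10⁻⁴.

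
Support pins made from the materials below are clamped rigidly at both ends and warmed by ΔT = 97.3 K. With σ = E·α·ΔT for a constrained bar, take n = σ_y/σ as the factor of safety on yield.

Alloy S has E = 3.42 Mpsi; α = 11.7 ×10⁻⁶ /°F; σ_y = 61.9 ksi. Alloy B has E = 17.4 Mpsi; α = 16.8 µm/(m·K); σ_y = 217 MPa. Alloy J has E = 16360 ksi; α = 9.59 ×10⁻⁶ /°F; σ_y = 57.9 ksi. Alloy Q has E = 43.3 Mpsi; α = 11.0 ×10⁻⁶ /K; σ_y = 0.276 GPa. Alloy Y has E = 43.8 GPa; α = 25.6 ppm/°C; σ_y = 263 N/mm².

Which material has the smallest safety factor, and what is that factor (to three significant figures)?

With everything in SI (GPa, ×10⁻⁶/K, MPa):
  alloy S: E = 23.58, α = 21.1, σ_y = 426.8 → σ = 48.3 MPa, n = 8.83
  alloy B: E = 120.0, α = 16.8, σ_y = 217.0 → σ = 196 MPa, n = 1.11
  alloy J: E = 112.8, α = 17.3, σ_y = 399.2 → σ = 189 MPa, n = 2.11
  alloy Q: E = 298.5, α = 11.0, σ_y = 276.0 → σ = 320 MPa, n = 0.864
  alloy Y: E = 43.80, α = 25.6, σ_y = 263.0 → σ = 109 MPa, n = 2.41
Smallest n: alloy Q with n = 0.864.

alloy Q, n = 0.864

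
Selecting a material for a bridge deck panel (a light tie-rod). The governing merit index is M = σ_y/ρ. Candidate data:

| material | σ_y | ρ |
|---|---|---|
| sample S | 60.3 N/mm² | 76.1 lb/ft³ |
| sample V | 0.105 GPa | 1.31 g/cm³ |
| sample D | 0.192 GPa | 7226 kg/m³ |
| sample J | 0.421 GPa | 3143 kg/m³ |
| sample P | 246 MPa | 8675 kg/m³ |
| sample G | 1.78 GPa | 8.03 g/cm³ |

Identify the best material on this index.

sample G

Normalizing units and computing the index:
  sample S: σ_y = 60.30 MPa, ρ = 1219 kg/m³
  sample V: σ_y = 105.0 MPa, ρ = 1310 kg/m³
  sample D: σ_y = 192.0 MPa, ρ = 7226 kg/m³
  sample J: σ_y = 421.0 MPa, ρ = 3143 kg/m³
  sample P: σ_y = 246.0 MPa, ρ = 8675 kg/m³
  sample G: σ_y = 1780 MPa, ρ = 8030 kg/m³
  sample G: M = 222 kN·m/kg
  sample J: M = 134 kN·m/kg
  sample V: M = 80.2 kN·m/kg
  sample S: M = 49.5 kN·m/kg
  sample P: M = 28.4 kN·m/kg
  sample D: M = 26.6 kN·m/kg
The maximum is for sample G.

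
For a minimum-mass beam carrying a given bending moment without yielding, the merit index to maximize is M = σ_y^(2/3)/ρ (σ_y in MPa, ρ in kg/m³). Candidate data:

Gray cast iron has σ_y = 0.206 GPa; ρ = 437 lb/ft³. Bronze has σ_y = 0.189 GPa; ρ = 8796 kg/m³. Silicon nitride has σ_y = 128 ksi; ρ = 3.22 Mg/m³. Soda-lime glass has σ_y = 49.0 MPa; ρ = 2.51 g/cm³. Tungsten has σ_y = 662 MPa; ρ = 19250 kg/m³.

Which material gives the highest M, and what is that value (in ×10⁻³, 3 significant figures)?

silicon nitride, M = 28.6×10⁻³

Normalizing units and computing the index:
  gray cast iron: σ_y = 206.0 MPa, ρ = 7000 kg/m³
  bronze: σ_y = 189.0 MPa, ρ = 8796 kg/m³
  silicon nitride: σ_y = 882.5 MPa, ρ = 3220 kg/m³
  soda-lime glass: σ_y = 49.00 MPa, ρ = 2510 kg/m³
  tungsten: σ_y = 662.0 MPa, ρ = 19250 kg/m³
  silicon nitride: M = 28.6×10⁻³
  soda-lime glass: M = 5.33×10⁻³
  gray cast iron: M = 4.98×10⁻³
  tungsten: M = 3.95×10⁻³
  bronze: M = 3.74×10⁻³
The maximum is for silicon nitride.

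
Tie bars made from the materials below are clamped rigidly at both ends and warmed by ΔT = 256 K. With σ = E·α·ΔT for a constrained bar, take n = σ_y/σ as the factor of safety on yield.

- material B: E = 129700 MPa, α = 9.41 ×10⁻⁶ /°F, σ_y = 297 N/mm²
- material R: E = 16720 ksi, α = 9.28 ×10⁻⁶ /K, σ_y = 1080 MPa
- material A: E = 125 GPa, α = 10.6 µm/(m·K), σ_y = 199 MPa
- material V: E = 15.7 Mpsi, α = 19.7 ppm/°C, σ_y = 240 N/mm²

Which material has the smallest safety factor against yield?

material V

Per material, after unit conversion:
  material B: E = 129.7, α = 16.9, σ_y = 297.0 → σ = 562 MPa, n = 0.528
  material R: E = 115.3, α = 9.28, σ_y = 1080 → σ = 274 MPa, n = 3.94
  material A: E = 125.0, α = 10.6, σ_y = 199.0 → σ = 339 MPa, n = 0.587
  material V: E = 108.2, α = 19.7, σ_y = 240.0 → σ = 546 MPa, n = 0.440
Smallest n: material V with n = 0.440.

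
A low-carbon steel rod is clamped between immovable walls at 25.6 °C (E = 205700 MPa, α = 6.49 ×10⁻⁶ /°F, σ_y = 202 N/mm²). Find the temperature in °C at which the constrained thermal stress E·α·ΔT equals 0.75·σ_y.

88.6 °C

E = 205700 MPa = 205.7 GPa.
α = 6.49×10⁻⁶/°F × 9/5 = 11.7×10⁻⁶/K.
σ_y = 202 N/mm² = 202.0 MPa.
E·α·ΔT = 151.5 MPa ⇒ ΔT = 151.5 / (205.7×10³ × 11.7×10⁻⁶) = 63.05 K.
T = 25.6 + 63.05 = 88.65 °C.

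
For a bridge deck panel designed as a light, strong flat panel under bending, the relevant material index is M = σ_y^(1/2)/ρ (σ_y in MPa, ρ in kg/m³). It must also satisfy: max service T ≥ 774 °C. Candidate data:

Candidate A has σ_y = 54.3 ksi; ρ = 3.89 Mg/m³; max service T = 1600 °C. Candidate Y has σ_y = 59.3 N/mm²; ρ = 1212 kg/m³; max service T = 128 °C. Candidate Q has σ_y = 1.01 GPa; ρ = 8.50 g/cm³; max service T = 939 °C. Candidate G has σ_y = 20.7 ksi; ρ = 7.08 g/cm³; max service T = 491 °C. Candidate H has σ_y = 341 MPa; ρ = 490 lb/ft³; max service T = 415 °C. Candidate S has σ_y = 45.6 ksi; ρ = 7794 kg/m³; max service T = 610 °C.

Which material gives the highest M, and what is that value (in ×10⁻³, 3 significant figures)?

candidate A, M = 4.97×10⁻³

Screen on constraints: max service T ≥ 774 °C. Survivors: candidate A, candidate Q.
Putting every candidate on a common basis:
  candidate A: σ_y = 374.4 MPa, ρ = 3890 kg/m³
  candidate Q: σ_y = 1010 MPa, ρ = 8500 kg/m³
  candidate A: M = 4.97×10⁻³
  candidate Q: M = 3.74×10⁻³
Candidate A ranks first.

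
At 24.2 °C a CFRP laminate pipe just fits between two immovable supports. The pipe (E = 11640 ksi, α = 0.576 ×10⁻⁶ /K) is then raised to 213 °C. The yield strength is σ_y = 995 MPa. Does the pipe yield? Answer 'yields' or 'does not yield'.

E = 11640 ksi = 80.25 GPa.
ΔT = 188.8 K. Constrained thermal stress σ = E·α·ΔT = 80.25×10³ MPa × 0.576×10⁻⁶ × 188.8 = 8.73 MPa (compressive).
Compare to σ_y = 995 MPa: σ < σ_y, so it does not yield.

does not yield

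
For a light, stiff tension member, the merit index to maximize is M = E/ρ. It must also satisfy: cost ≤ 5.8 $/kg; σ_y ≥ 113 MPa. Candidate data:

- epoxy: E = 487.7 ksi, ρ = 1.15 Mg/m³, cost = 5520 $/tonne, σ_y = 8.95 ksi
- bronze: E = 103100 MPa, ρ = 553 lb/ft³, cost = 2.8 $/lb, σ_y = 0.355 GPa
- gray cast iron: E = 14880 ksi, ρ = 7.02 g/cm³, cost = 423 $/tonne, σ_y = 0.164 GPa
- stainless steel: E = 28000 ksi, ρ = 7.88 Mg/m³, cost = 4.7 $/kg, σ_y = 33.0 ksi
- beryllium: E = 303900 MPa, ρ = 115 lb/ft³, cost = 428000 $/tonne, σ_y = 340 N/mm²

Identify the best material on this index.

Screen on constraints: cost ≤ 5.8 $/kg; σ_y ≥ 113 MPa. Survivors: gray cast iron, stainless steel.
After converting to SI:
  gray cast iron: E = 102.6 GPa, ρ = 7020 kg/m³
  stainless steel: E = 193.1 GPa, ρ = 7880 kg/m³
  stainless steel: M = 24.5 MN·m/kg
  gray cast iron: M = 14.6 MN·m/kg
Stainless steel ranks first.

stainless steel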